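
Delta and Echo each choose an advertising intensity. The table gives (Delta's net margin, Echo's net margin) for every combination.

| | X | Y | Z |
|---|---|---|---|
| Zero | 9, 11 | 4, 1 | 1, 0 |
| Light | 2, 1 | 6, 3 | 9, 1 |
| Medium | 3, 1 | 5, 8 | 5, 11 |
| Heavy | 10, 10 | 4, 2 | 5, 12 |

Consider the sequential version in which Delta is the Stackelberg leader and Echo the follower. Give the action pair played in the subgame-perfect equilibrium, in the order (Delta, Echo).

(Zero, X)

Backward induction with Delta moving first.
- Zero: Echo compares 11, 1, 0 and picks X; Delta would get 9.
- Light: Echo compares 1, 3, 1 and picks Y; Delta would get 6.
- Medium: Echo compares 1, 8, 11 and picks Z; Delta would get 5.
- Heavy: Echo compares 10, 2, 12 and picks Z; Delta would get 5.
Among 9, 6, 5, 5, the best is 9 at Zero. Subgame-perfect outcome: (Zero, X) with payoffs (9, 11).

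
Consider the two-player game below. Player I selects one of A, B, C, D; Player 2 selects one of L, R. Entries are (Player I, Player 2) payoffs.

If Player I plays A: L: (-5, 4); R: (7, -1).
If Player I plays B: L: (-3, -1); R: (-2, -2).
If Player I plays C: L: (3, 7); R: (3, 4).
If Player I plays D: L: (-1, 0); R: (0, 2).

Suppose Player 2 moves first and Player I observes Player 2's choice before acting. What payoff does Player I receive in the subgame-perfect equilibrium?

3

Backward induction with Player 2 moving first.
- L: Player I compares -5, -3, 3, -1 and picks C; Player 2 would get 7.
- R: Player I compares 7, -2, 3, 0 and picks A; Player 2 would get -1.
Maximizing over 7, -1, Player 2 chooses L. Subgame-perfect outcome: (C, L) with payoffs (3, 7).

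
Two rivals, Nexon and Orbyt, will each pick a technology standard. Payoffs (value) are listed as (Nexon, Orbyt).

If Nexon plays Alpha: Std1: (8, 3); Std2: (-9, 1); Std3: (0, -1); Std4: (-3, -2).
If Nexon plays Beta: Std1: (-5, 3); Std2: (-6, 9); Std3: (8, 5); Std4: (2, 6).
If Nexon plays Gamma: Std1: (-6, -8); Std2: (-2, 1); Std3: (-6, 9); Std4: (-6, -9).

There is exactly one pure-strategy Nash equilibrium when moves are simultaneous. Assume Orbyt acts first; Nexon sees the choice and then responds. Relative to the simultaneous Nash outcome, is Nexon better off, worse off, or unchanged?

Backward induction with Orbyt moving first.
- Std1 → Nexon plays Alpha (best of 8, -5, -6); Orbyt gets 3.
- Std2 → Nexon plays Gamma (best of -9, -6, -2); Orbyt gets 1.
- Std3 → Nexon plays Beta (best of 0, 8, -6); Orbyt gets 5.
- Std4 → Nexon plays Beta (best of -3, 2, -6); Orbyt gets 6.
Among 3, 1, 5, 6, the best is 6 at Std4. Subgame-perfect outcome: (Beta, Std4) with payoffs (2, 6).
Now find the simultaneous Nash equilibrium.
Nexon's best replies: Std1→Alpha; Std2→Gamma; Std3→Beta; Std4→Beta.
Orbyt's best replies: Alpha→Std1; Beta→Std2; Gamma→Std3.
Only (Alpha, Std1) has each player best-responding; Nash payoffs (8, 3).
Nexon earns 2 sequentially versus 8 at the Nash outcome: worse off.

worse off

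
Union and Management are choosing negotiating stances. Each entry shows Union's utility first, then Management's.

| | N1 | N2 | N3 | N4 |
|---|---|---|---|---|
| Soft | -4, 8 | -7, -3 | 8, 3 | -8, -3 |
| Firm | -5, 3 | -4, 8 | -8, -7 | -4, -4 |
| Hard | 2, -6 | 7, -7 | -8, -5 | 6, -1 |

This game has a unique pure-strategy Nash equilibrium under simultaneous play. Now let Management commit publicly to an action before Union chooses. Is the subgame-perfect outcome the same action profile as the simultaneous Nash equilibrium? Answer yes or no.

Union best-responds to each possible Management move:
- N1: BR = Hard, leader payoff -6.
- N2: BR = Hard, leader payoff -7.
- N3: BR = Soft, leader payoff 3.
- N4: BR = Hard, leader payoff -1.
Management's induced payoffs are -6, -7, 3, -1, so Management commits to N3. Subgame-perfect outcome: (Soft, N3) with payoffs (8, 3).
Now find the simultaneous Nash equilibrium.
Union's best replies: N1→Hard; N2→Hard; N3→Soft; N4→Hard.
Management's best replies: Soft→N1; Firm→N2; Hard→N4.
The unique mutual best reply is (Hard, N4), giving (6, -1).
Sequential outcome (Soft, N3) differs from the Nash profile (Hard, N4).

no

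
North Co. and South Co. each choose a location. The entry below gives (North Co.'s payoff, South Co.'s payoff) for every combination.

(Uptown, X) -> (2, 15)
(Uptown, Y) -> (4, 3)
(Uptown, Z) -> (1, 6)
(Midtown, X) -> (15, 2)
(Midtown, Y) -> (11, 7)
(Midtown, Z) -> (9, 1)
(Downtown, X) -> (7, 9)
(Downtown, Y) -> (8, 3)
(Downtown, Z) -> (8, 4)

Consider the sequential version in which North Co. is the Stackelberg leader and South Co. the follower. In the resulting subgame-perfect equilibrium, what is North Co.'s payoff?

Solve by backward induction (North Co. leads).
- Uptown → South Co. plays X (best of 15, 3, 6); North Co. gets 2.
- Midtown → South Co. plays Y (best of 2, 7, 1); North Co. gets 11.
- Downtown → South Co. plays X (best of 9, 3, 4); North Co. gets 7.
North Co.'s induced payoffs are 2, 11, 7, so North Co. commits to Midtown. Subgame-perfect outcome: (Midtown, Y) with payoffs (11, 7).

11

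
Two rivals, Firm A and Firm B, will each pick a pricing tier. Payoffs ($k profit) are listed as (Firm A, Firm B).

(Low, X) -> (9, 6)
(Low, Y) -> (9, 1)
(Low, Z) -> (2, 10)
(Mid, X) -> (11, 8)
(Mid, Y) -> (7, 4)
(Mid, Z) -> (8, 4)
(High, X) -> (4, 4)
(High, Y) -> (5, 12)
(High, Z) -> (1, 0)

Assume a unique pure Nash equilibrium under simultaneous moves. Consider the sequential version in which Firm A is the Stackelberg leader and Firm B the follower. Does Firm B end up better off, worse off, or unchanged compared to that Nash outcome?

unchanged

Firm B best-responds to each possible Firm A move:
- Low: BR = Z, leader payoff 2.
- Mid: BR = X, leader payoff 11.
- High: BR = Y, leader payoff 5.
Among 2, 11, 5, the best is 11 at Mid. Subgame-perfect outcome: (Mid, X) with payoffs (11, 8).
Under simultaneous play:
Firm A's best replies: X→Mid; Y→Low; Z→Mid.
Firm B's best replies: Low→Z; Mid→X; High→Y.
Only (Mid, X) has each player best-responding; Nash payoffs (11, 8).
Firm B earns 8 sequentially versus 8 at the Nash outcome: unchanged.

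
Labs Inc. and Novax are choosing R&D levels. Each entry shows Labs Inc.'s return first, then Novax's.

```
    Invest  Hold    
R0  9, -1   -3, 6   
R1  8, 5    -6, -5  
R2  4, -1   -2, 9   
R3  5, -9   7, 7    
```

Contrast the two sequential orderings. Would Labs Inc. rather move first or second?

first

If Labs Inc. leads: Novax's best replies are R0→Hold, R1→Invest, R2→Hold, R3→Hold; Labs Inc.'s induced payoffs -3, 8, -2, 7; outcome (R1, Invest), payoffs (8, 5).
If Novax leads: Labs Inc.'s best replies are Invest→R0, Hold→R3; Novax's induced payoffs -1, 7; outcome (R3, Hold), payoffs (7, 7).
Labs Inc. gets 8 moving first and 7 moving second, so Labs Inc. prefers to move first.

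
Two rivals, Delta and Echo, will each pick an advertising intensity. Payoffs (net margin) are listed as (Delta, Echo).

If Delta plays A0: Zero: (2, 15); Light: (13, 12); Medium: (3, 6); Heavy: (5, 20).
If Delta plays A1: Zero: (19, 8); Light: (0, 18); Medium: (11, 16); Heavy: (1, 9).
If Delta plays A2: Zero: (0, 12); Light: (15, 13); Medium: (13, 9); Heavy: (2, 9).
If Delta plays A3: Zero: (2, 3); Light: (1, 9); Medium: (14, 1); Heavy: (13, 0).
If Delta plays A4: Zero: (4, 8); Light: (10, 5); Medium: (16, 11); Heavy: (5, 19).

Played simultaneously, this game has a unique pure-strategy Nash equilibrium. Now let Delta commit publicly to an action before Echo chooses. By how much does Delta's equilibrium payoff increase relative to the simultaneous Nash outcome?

Echo best-responds to each possible Delta move:
- A0 → Echo plays Heavy (best of 15, 12, 6, 20); Delta gets 5.
- A1 → Echo plays Light (best of 8, 18, 16, 9); Delta gets 0.
- A2 → Echo plays Light (best of 12, 13, 9, 9); Delta gets 15.
- A3 → Echo plays Light (best of 3, 9, 1, 0); Delta gets 1.
- A4 → Echo plays Heavy (best of 8, 5, 11, 19); Delta gets 5.
Maximizing over 5, 0, 15, 1, 5, Delta chooses A2. Subgame-perfect outcome: (A2, Light) with payoffs (15, 13).
Under simultaneous play:
Delta's best replies: Zero→A1; Light→A2; Medium→A4; Heavy→A3.
Echo's best replies: A0→Heavy; A1→Light; A2→Light; A3→Light; A4→Heavy.
Only (A2, Light) has each player best-responding; Nash payoffs (15, 13).
Delta's commitment gain: 15 − 15 = 0.

0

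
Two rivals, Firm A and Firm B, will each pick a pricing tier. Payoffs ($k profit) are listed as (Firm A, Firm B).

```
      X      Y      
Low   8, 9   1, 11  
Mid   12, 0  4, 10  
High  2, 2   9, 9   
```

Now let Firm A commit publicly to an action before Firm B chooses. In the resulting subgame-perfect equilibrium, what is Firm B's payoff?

Work backward from Firm B's decision.
- Low → Firm B plays Y (best of 9, 11); Firm A gets 1.
- Mid → Firm B plays Y (best of 0, 10); Firm A gets 4.
- High → Firm B plays Y (best of 2, 9); Firm A gets 9.
Among 1, 4, 9, the best is 9 at High. Subgame-perfect outcome: (High, Y) with payoffs (9, 9).

9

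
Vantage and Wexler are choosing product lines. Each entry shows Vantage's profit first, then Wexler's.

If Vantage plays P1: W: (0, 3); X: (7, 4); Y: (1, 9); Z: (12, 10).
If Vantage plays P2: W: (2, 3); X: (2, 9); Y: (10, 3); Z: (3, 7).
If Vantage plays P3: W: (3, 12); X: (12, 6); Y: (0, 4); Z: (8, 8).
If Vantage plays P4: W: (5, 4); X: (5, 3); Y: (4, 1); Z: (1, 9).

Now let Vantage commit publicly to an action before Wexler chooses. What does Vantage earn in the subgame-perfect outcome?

12

Work backward from Wexler's decision.
- P1: Wexler compares 3, 4, 9, 10 and picks Z; Vantage would get 12.
- P2: Wexler compares 3, 9, 3, 7 and picks X; Vantage would get 2.
- P3: Wexler compares 12, 6, 4, 8 and picks W; Vantage would get 3.
- P4: Wexler compares 4, 3, 1, 9 and picks Z; Vantage would get 1.
Vantage's induced payoffs are 12, 2, 3, 1, so Vantage commits to P1. Subgame-perfect outcome: (P1, Z) with payoffs (12, 10).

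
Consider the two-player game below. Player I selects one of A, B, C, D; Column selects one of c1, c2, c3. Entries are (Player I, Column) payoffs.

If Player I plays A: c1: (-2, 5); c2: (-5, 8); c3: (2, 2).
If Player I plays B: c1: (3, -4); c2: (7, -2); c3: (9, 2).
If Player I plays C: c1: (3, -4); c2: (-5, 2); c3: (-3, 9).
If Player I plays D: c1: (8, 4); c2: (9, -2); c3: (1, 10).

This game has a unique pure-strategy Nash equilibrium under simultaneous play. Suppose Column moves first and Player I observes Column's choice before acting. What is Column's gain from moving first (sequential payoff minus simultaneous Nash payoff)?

2

Backward induction with Column moving first.
- c1: BR = D, leader payoff 4.
- c2: BR = D, leader payoff -2.
- c3: BR = B, leader payoff 2.
Among 4, -2, 2, the best is 4 at c1. Subgame-perfect outcome: (D, c1) with payoffs (8, 4).
Under simultaneous play:
Player I's best replies: c1→D; c2→D; c3→B.
Column's best replies: A→c2; B→c3; C→c3; D→c3.
Only (B, c3) has each player best-responding; Nash payoffs (9, 2).
Column's commitment gain: 4 − 2 = 2.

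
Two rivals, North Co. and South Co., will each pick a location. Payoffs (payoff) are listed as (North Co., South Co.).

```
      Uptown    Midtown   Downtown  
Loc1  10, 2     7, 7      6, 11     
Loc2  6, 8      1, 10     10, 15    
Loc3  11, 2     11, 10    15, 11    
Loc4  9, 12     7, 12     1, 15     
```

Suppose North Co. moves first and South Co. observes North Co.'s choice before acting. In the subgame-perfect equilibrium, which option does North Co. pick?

South Co. best-responds to each possible North Co. move:
- Loc1: BR = Downtown, leader payoff 6.
- Loc2: BR = Downtown, leader payoff 10.
- Loc3: BR = Downtown, leader payoff 15.
- Loc4: BR = Downtown, leader payoff 1.
Among 6, 10, 15, 1, the best is 15 at Loc3. Subgame-perfect outcome: (Loc3, Downtown) with payoffs (15, 11).

Loc3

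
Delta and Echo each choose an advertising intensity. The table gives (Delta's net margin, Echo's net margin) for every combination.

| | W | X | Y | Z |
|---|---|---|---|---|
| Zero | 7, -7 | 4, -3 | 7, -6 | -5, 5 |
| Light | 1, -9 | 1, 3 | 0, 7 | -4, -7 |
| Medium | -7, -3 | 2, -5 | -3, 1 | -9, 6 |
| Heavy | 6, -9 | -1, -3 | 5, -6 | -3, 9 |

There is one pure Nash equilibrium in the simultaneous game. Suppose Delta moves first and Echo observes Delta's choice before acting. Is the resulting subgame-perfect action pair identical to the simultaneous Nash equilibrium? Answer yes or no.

Backward induction with Delta moving first.
- Zero: Echo compares -7, -3, -6, 5 and picks Z; Delta would get -5.
- Light: Echo compares -9, 3, 7, -7 and picks Y; Delta would get 0.
- Medium: Echo compares -3, -5, 1, 6 and picks Z; Delta would get -9.
- Heavy: Echo compares -9, -3, -6, 9 and picks Z; Delta would get -3.
Delta's induced payoffs are -5, 0, -9, -3, so Delta commits to Light. Subgame-perfect outcome: (Light, Y) with payoffs (0, 7).
Under simultaneous play:
Delta's best replies: W→Zero; X→Zero; Y→Zero; Z→Heavy.
Echo's best replies: Zero→Z; Light→Y; Medium→Z; Heavy→Z.
The unique mutual best reply is (Heavy, Z), giving (-3, 9).
Sequential outcome (Light, Y) differs from the Nash profile (Heavy, Z).

no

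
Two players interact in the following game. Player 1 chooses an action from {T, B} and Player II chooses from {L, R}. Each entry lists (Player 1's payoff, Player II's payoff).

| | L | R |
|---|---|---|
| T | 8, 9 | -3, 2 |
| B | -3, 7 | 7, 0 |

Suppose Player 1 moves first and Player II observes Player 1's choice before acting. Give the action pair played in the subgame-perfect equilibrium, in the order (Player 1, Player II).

Solve by backward induction (Player 1 leads).
- T: Player II compares 9, 2 and picks L; Player 1 would get 8.
- B: Player II compares 7, 0 and picks L; Player 1 would get -3.
Maximizing over 8, -3, Player 1 chooses T. Subgame-perfect outcome: (T, L) with payoffs (8, 9).

(T, L)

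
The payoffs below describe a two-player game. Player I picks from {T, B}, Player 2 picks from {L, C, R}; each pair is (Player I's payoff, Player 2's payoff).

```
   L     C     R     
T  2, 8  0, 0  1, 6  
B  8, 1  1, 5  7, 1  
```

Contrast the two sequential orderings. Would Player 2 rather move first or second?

second

If Player I leads: Player 2's best replies are T→L, B→C; Player I's induced payoffs 2, 1; outcome (T, L), payoffs (2, 8).
If Player 2 leads: Player I's best replies are L→B, C→B, R→B; Player 2's induced payoffs 1, 5, 1; outcome (B, C), payoffs (1, 5).
Player 2 gets 5 moving first and 8 moving second, so Player 2 prefers to move second.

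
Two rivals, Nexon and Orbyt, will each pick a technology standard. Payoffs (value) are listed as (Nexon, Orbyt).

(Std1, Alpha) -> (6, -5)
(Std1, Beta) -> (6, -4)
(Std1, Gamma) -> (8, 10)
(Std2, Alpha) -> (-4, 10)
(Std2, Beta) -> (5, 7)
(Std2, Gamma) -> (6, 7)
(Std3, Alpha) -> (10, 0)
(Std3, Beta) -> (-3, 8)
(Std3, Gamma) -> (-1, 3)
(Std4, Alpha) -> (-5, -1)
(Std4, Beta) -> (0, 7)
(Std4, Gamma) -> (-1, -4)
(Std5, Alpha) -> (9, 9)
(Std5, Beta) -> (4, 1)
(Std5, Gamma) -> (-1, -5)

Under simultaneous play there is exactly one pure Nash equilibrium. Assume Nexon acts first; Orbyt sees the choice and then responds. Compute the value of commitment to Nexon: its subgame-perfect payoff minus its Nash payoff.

Orbyt best-responds to each possible Nexon move:
- Std1 → Orbyt plays Gamma (best of -5, -4, 10); Nexon gets 8.
- Std2 → Orbyt plays Alpha (best of 10, 7, 7); Nexon gets -4.
- Std3 → Orbyt plays Beta (best of 0, 8, 3); Nexon gets -3.
- Std4 → Orbyt plays Beta (best of -1, 7, -4); Nexon gets 0.
- Std5 → Orbyt plays Alpha (best of 9, 1, -5); Nexon gets 9.
Maximizing over 8, -4, -3, 0, 9, Nexon chooses Std5. Subgame-perfect outcome: (Std5, Alpha) with payoffs (9, 9).
Under simultaneous play:
Nexon's best replies: Alpha→Std3; Beta→Std1; Gamma→Std1.
Orbyt's best replies: Std1→Gamma; Std2→Alpha; Std3→Beta; Std4→Beta; Std5→Alpha.
Only (Std1, Gamma) has each player best-responding; Nash payoffs (8, 10).
Nexon's commitment gain: 9 − 8 = 1.

1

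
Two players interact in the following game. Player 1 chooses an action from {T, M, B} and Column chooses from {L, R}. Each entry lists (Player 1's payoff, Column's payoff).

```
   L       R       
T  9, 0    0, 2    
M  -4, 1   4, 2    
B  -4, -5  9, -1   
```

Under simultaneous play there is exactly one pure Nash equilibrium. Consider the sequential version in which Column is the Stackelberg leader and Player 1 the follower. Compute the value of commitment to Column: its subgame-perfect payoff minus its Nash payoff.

Solve by backward induction (Column leads).
- L: BR = T, leader payoff 0.
- R: BR = B, leader payoff -1.
Maximizing over 0, -1, Column chooses L. Subgame-perfect outcome: (T, L) with payoffs (9, 0).
For the simultaneous game, intersect best replies.
Player 1's best replies: L→T; R→B.
Column's best replies: T→R; M→R; B→R.
The unique mutual best reply is (B, R), giving (9, -1).
Column's commitment gain: 0 − -1 = 1.

1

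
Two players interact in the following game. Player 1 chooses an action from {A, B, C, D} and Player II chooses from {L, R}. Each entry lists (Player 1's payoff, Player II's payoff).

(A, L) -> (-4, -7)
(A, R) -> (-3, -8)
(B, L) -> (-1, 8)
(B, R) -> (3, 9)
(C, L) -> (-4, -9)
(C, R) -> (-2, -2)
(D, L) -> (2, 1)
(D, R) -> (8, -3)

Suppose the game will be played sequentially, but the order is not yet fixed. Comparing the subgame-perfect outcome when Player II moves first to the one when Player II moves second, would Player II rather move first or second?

If Player 1 leads: Player II's best replies are A→L, B→R, C→R, D→L; Player 1's induced payoffs -4, 3, -2, 2; outcome (B, R), payoffs (3, 9).
If Player II leads: Player 1's best replies are L→D, R→D; Player II's induced payoffs 1, -3; outcome (D, L), payoffs (2, 1).
Player II gets 1 moving first and 9 moving second, so Player II prefers to move second.

second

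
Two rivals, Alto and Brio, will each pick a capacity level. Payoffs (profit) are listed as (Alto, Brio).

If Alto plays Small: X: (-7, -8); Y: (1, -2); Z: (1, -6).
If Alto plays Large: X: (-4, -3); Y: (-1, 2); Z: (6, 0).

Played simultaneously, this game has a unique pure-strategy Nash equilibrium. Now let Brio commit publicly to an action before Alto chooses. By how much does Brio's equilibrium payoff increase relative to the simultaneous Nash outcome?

Alto best-responds to each possible Brio move:
- X: BR = Large, leader payoff -3.
- Y: BR = Small, leader payoff -2.
- Z: BR = Large, leader payoff 0.
Brio's induced payoffs are -3, -2, 0, so Brio commits to Z. Subgame-perfect outcome: (Large, Z) with payoffs (6, 0).
Now find the simultaneous Nash equilibrium.
Alto's best replies: X→Large; Y→Small; Z→Large.
Brio's best replies: Small→Y; Large→Y.
The unique mutual best reply is (Small, Y), giving (1, -2).
Brio's commitment gain: 0 − -2 = 2.

2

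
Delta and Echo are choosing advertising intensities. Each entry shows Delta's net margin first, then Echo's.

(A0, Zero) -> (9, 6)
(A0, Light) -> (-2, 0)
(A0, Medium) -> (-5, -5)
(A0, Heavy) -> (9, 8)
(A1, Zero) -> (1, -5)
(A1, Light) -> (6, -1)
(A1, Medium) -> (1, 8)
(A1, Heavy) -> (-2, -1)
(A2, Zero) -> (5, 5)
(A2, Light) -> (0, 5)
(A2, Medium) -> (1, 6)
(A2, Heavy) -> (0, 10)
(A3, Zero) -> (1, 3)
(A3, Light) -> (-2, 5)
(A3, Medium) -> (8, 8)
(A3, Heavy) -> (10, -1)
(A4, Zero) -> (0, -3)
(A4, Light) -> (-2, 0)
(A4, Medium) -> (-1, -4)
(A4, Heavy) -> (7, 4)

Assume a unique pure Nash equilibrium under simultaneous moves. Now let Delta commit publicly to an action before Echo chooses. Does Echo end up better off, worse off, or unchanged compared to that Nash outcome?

unchanged

Solve by backward induction (Delta leads).
- A0: Echo compares 6, 0, -5, 8 and picks Heavy; Delta would get 9.
- A1: Echo compares -5, -1, 8, -1 and picks Medium; Delta would get 1.
- A2: Echo compares 5, 5, 6, 10 and picks Heavy; Delta would get 0.
- A3: Echo compares 3, 5, 8, -1 and picks Medium; Delta would get 8.
- A4: Echo compares -3, 0, -4, 4 and picks Heavy; Delta would get 7.
Delta's induced payoffs are 9, 1, 0, 8, 7, so Delta commits to A0. Subgame-perfect outcome: (A0, Heavy) with payoffs (9, 8).
For the simultaneous game, intersect best replies.
Delta's best replies: Zero→A0; Light→A1; Medium→A3; Heavy→A3.
Echo's best replies: A0→Heavy; A1→Medium; A2→Heavy; A3→Medium; A4→Heavy.
Only (A3, Medium) has each player best-responding; Nash payoffs (8, 8).
Echo earns 8 sequentially versus 8 at the Nash outcome: unchanged.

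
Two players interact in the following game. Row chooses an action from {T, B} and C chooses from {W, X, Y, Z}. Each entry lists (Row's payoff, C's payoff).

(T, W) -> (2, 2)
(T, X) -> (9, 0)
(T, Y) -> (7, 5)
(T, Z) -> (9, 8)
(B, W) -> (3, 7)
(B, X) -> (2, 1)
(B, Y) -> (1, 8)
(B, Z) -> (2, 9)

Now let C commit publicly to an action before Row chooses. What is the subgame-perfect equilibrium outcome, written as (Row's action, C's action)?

Work backward from Row's decision.
- W → Row plays B (best of 2, 3); C gets 7.
- X → Row plays T (best of 9, 2); C gets 0.
- Y → Row plays T (best of 7, 1); C gets 5.
- Z → Row plays T (best of 9, 2); C gets 8.
Among 7, 0, 5, 8, the best is 8 at Z. Subgame-perfect outcome: (T, Z) with payoffs (9, 8).

(T, Z)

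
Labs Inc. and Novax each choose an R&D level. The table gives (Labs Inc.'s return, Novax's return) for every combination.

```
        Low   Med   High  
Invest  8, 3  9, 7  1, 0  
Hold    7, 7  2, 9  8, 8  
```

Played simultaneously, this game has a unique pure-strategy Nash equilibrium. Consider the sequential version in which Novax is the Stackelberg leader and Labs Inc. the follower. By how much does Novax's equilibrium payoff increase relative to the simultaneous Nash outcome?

Backward induction with Novax moving first.
- Low: BR = Invest, leader payoff 3.
- Med: BR = Invest, leader payoff 7.
- High: BR = Hold, leader payoff 8.
Among 3, 7, 8, the best is 8 at High. Subgame-perfect outcome: (Hold, High) with payoffs (8, 8).
For the simultaneous game, intersect best replies.
Labs Inc.'s best replies: Low→Invest; Med→Invest; High→Hold.
Novax's best replies: Invest→Med; Hold→Med.
Only (Invest, Med) has each player best-responding; Nash payoffs (9, 7).
Novax's commitment gain: 8 − 7 = 1.

1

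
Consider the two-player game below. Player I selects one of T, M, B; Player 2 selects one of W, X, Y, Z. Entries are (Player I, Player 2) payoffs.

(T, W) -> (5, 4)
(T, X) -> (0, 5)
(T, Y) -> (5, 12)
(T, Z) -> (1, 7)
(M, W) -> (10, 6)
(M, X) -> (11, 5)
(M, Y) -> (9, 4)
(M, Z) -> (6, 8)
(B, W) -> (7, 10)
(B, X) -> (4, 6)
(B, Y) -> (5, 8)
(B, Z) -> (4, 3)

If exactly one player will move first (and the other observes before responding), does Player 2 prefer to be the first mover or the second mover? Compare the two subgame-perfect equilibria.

second

If Player I leads: Player 2's best replies are T→Y, M→Z, B→W; Player I's induced payoffs 5, 6, 7; outcome (B, W), payoffs (7, 10).
If Player 2 leads: Player I's best replies are W→M, X→M, Y→M, Z→M; Player 2's induced payoffs 6, 5, 4, 8; outcome (M, Z), payoffs (6, 8).
Player 2 gets 8 moving first and 10 moving second, so Player 2 prefers to move second.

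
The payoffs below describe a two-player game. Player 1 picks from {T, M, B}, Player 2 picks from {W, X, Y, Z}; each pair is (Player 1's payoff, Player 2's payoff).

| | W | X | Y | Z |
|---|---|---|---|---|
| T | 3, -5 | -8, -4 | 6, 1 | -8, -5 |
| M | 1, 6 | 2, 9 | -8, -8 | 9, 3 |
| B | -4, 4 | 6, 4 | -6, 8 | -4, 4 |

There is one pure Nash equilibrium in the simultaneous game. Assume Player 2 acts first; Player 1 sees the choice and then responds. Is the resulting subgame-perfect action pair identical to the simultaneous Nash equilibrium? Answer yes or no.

no

Solve by backward induction (Player 2 leads).
- W: Player 1 compares 3, 1, -4 and picks T; Player 2 would get -5.
- X: Player 1 compares -8, 2, 6 and picks B; Player 2 would get 4.
- Y: Player 1 compares 6, -8, -6 and picks T; Player 2 would get 1.
- Z: Player 1 compares -8, 9, -4 and picks M; Player 2 would get 3.
Among -5, 4, 1, 3, the best is 4 at X. Subgame-perfect outcome: (B, X) with payoffs (6, 4).
Now find the simultaneous Nash equilibrium.
Player 1's best replies: W→T; X→B; Y→T; Z→M.
Player 2's best replies: T→Y; M→X; B→Y.
The unique mutual best reply is (T, Y), giving (6, 1).
Sequential outcome (B, X) differs from the Nash profile (T, Y).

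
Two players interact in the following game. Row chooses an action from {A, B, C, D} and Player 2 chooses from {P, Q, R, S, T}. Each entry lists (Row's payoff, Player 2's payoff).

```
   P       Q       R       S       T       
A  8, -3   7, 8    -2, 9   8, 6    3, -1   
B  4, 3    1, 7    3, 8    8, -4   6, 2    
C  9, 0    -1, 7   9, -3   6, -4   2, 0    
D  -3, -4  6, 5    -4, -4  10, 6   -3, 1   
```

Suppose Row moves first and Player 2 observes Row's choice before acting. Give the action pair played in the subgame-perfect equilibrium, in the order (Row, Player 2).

Backward induction with Row moving first.
- A: BR = R, leader payoff -2.
- B: BR = R, leader payoff 3.
- C: BR = Q, leader payoff -1.
- D: BR = S, leader payoff 10.
Row's induced payoffs are -2, 3, -1, 10, so Row commits to D. Subgame-perfect outcome: (D, S) with payoffs (10, 6).

(D, S)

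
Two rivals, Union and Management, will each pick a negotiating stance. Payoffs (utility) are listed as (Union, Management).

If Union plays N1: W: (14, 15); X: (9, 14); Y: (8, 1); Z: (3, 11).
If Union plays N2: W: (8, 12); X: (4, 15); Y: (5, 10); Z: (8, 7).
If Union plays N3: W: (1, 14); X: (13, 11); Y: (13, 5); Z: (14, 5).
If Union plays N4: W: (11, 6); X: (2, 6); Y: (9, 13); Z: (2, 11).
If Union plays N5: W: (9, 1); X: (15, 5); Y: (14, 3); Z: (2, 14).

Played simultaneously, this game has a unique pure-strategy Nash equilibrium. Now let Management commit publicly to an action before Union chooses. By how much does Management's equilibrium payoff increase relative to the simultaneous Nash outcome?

0

Union best-responds to each possible Management move:
- W: BR = N1, leader payoff 15.
- X: BR = N5, leader payoff 5.
- Y: BR = N5, leader payoff 3.
- Z: BR = N3, leader payoff 5.
Management's induced payoffs are 15, 5, 3, 5, so Management commits to W. Subgame-perfect outcome: (N1, W) with payoffs (14, 15).
Under simultaneous play:
Union's best replies: W→N1; X→N5; Y→N5; Z→N3.
Management's best replies: N1→W; N2→X; N3→W; N4→Y; N5→Z.
The unique mutual best reply is (N1, W), giving (14, 15).
Management's commitment gain: 15 − 15 = 0.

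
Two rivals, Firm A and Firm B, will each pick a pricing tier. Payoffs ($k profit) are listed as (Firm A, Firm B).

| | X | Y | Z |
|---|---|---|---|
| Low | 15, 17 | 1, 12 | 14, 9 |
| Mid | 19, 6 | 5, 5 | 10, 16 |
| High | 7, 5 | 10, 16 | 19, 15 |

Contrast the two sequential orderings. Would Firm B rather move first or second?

second

If Firm A leads: Firm B's best replies are Low→X, Mid→Z, High→Y; Firm A's induced payoffs 15, 10, 10; outcome (Low, X), payoffs (15, 17).
If Firm B leads: Firm A's best replies are X→Mid, Y→High, Z→High; Firm B's induced payoffs 6, 16, 15; outcome (High, Y), payoffs (10, 16).
Firm B gets 16 moving first and 17 moving second, so Firm B prefers to move second.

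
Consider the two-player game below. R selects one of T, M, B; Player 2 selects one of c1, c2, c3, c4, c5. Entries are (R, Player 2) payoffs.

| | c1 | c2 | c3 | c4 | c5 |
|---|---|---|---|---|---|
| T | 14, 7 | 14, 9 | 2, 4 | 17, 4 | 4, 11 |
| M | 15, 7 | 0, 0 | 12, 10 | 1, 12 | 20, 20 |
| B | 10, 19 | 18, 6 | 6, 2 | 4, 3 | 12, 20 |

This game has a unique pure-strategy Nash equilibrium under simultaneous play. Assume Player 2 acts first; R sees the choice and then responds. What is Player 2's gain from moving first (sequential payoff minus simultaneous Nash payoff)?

Work backward from R's decision.
- c1: R compares 14, 15, 10 and picks M; Player 2 would get 7.
- c2: R compares 14, 0, 18 and picks B; Player 2 would get 6.
- c3: R compares 2, 12, 6 and picks M; Player 2 would get 10.
- c4: R compares 17, 1, 4 and picks T; Player 2 would get 4.
- c5: R compares 4, 20, 12 and picks M; Player 2 would get 20.
Among 7, 6, 10, 4, 20, the best is 20 at c5. Subgame-perfect outcome: (M, c5) with payoffs (20, 20).
Now find the simultaneous Nash equilibrium.
R's best replies: c1→M; c2→B; c3→M; c4→T; c5→M.
Player 2's best replies: T→c5; M→c5; B→c5.
The unique mutual best reply is (M, c5), giving (20, 20).
Player 2's commitment gain: 20 − 20 = 0.

0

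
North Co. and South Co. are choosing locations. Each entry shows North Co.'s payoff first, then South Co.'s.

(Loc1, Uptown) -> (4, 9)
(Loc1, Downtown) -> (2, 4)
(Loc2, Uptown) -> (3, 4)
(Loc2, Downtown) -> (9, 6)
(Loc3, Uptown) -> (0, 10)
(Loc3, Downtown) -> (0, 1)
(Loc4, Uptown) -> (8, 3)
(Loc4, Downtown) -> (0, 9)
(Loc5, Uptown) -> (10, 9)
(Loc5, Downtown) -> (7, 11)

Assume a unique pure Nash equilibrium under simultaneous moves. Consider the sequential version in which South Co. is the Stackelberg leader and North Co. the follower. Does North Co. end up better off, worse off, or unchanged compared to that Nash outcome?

better off

Solve by backward induction (South Co. leads).
- Uptown: BR = Loc5, leader payoff 9.
- Downtown: BR = Loc2, leader payoff 6.
Maximizing over 9, 6, South Co. chooses Uptown. Subgame-perfect outcome: (Loc5, Uptown) with payoffs (10, 9).
Now find the simultaneous Nash equilibrium.
North Co.'s best replies: Uptown→Loc5; Downtown→Loc2.
South Co.'s best replies: Loc1→Uptown; Loc2→Downtown; Loc3→Uptown; Loc4→Downtown; Loc5→Downtown.
The unique mutual best reply is (Loc2, Downtown), giving (9, 6).
North Co. earns 10 sequentially versus 9 at the Nash outcome: better off.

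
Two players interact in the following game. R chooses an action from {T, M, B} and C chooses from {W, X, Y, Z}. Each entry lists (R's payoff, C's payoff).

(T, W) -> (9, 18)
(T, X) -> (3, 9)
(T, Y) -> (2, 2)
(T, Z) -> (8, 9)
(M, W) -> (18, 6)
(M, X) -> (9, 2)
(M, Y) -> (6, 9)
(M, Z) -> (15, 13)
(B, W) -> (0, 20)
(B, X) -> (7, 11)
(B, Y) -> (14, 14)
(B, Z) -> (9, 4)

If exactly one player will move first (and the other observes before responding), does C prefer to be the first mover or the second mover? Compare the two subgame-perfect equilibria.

If R leads: C's best replies are T→W, M→Z, B→W; R's induced payoffs 9, 15, 0; outcome (M, Z), payoffs (15, 13).
If C leads: R's best replies are W→M, X→M, Y→B, Z→M; C's induced payoffs 6, 2, 14, 13; outcome (B, Y), payoffs (14, 14).
C gets 14 moving first and 13 moving second, so C prefers to move first.

first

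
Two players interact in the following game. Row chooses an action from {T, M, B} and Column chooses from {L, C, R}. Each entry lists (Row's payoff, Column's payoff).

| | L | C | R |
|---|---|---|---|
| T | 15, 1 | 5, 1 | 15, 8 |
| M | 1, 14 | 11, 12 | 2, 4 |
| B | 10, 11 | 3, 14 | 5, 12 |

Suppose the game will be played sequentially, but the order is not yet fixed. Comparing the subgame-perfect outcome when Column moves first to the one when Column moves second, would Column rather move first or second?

If Row leads: Column's best replies are T→R, M→L, B→C; Row's induced payoffs 15, 1, 3; outcome (T, R), payoffs (15, 8).
If Column leads: Row's best replies are L→T, C→M, R→T; Column's induced payoffs 1, 12, 8; outcome (M, C), payoffs (11, 12).
Column gets 12 moving first and 8 moving second, so Column prefers to move first.

first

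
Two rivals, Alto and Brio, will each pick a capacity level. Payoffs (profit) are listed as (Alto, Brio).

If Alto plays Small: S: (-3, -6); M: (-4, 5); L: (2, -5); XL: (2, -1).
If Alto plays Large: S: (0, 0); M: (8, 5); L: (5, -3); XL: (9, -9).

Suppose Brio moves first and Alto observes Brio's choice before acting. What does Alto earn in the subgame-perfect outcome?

Solve by backward induction (Brio leads).
- S → Alto plays Large (best of -3, 0); Brio gets 0.
- M → Alto plays Large (best of -4, 8); Brio gets 5.
- L → Alto plays Large (best of 2, 5); Brio gets -3.
- XL → Alto plays Large (best of 2, 9); Brio gets -9.
Brio's induced payoffs are 0, 5, -3, -9, so Brio commits to M. Subgame-perfect outcome: (Large, M) with payoffs (8, 5).

8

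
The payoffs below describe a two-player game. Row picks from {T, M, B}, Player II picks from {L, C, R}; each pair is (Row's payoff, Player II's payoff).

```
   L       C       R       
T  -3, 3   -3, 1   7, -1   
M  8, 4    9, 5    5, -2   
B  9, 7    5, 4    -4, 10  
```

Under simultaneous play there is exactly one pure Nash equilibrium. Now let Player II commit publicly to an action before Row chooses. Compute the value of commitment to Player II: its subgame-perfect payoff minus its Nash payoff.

2

Backward induction with Player II moving first.
- L → Row plays B (best of -3, 8, 9); Player II gets 7.
- C → Row plays M (best of -3, 9, 5); Player II gets 5.
- R → Row plays T (best of 7, 5, -4); Player II gets -1.
Among 7, 5, -1, the best is 7 at L. Subgame-perfect outcome: (B, L) with payoffs (9, 7).
Under simultaneous play:
Row's best replies: L→B; C→M; R→T.
Player II's best replies: T→L; M→C; B→R.
The unique mutual best reply is (M, C), giving (9, 5).
Player II's commitment gain: 7 − 5 = 2.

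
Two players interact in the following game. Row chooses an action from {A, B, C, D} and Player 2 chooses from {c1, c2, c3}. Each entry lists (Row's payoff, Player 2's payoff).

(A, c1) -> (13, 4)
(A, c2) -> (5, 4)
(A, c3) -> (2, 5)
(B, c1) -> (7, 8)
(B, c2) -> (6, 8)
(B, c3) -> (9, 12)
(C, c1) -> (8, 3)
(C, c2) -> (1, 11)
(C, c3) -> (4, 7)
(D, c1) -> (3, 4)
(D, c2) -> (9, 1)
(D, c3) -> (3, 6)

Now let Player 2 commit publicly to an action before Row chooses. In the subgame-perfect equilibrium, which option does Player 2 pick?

c3

Backward induction with Player 2 moving first.
- c1 → Row plays A (best of 13, 7, 8, 3); Player 2 gets 4.
- c2 → Row plays D (best of 5, 6, 1, 9); Player 2 gets 1.
- c3 → Row plays B (best of 2, 9, 4, 3); Player 2 gets 12.
Maximizing over 4, 1, 12, Player 2 chooses c3. Subgame-perfect outcome: (B, c3) with payoffs (9, 12).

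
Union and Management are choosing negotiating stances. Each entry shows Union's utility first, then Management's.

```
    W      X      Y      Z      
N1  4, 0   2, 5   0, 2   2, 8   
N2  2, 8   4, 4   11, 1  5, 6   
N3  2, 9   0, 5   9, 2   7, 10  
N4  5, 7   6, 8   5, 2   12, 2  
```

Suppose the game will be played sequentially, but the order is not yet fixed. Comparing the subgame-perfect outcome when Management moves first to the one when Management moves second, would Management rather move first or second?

If Union leads: Management's best replies are N1→Z, N2→W, N3→Z, N4→X; Union's induced payoffs 2, 2, 7, 6; outcome (N3, Z), payoffs (7, 10).
If Management leads: Union's best replies are W→N4, X→N4, Y→N2, Z→N4; Management's induced payoffs 7, 8, 1, 2; outcome (N4, X), payoffs (6, 8).
Management gets 8 moving first and 10 moving second, so Management prefers to move second.

second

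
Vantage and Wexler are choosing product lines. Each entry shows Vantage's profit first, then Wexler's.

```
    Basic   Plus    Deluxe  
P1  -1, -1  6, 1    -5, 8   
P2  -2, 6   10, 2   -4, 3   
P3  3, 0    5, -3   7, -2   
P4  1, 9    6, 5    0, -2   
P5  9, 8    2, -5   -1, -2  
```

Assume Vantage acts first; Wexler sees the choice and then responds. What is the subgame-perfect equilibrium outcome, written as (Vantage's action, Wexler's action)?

(P5, Basic)

Wexler best-responds to each possible Vantage move:
- P1 → Wexler plays Deluxe (best of -1, 1, 8); Vantage gets -5.
- P2 → Wexler plays Basic (best of 6, 2, 3); Vantage gets -2.
- P3 → Wexler plays Basic (best of 0, -3, -2); Vantage gets 3.
- P4 → Wexler plays Basic (best of 9, 5, -2); Vantage gets 1.
- P5 → Wexler plays Basic (best of 8, -5, -2); Vantage gets 9.
Among -5, -2, 3, 1, 9, the best is 9 at P5. Subgame-perfect outcome: (P5, Basic) with payoffs (9, 8).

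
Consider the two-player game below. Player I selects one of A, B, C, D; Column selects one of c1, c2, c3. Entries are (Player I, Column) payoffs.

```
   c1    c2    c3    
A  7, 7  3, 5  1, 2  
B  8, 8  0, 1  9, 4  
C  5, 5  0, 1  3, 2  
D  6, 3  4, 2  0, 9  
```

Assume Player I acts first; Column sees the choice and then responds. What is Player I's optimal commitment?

Backward induction with Player I moving first.
- A: Column compares 7, 5, 2 and picks c1; Player I would get 7.
- B: Column compares 8, 1, 4 and picks c1; Player I would get 8.
- C: Column compares 5, 1, 2 and picks c1; Player I would get 5.
- D: Column compares 3, 2, 9 and picks c3; Player I would get 0.
Among 7, 8, 5, 0, the best is 8 at B. Subgame-perfect outcome: (B, c1) with payoffs (8, 8).

B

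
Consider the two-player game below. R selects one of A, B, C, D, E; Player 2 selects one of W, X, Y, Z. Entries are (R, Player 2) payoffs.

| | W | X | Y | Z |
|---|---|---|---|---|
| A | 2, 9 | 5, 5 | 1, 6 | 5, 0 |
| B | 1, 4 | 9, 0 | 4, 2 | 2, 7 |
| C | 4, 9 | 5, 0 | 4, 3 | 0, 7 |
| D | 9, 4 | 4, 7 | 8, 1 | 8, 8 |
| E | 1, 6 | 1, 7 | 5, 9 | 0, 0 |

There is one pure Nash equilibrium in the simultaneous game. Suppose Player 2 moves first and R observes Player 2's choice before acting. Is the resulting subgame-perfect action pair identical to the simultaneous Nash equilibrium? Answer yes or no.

yes

Work backward from R's decision.
- W: R compares 2, 1, 4, 9, 1 and picks D; Player 2 would get 4.
- X: R compares 5, 9, 5, 4, 1 and picks B; Player 2 would get 0.
- Y: R compares 1, 4, 4, 8, 5 and picks D; Player 2 would get 1.
- Z: R compares 5, 2, 0, 8, 0 and picks D; Player 2 would get 8.
Player 2's induced payoffs are 4, 0, 1, 8, so Player 2 commits to Z. Subgame-perfect outcome: (D, Z) with payoffs (8, 8).
Now find the simultaneous Nash equilibrium.
R's best replies: W→D; X→B; Y→D; Z→D.
Player 2's best replies: A→W; B→Z; C→W; D→Z; E→Y.
The unique mutual best reply is (D, Z), giving (8, 8).
Sequential outcome (D, Z) coincides with the Nash profile (D, Z).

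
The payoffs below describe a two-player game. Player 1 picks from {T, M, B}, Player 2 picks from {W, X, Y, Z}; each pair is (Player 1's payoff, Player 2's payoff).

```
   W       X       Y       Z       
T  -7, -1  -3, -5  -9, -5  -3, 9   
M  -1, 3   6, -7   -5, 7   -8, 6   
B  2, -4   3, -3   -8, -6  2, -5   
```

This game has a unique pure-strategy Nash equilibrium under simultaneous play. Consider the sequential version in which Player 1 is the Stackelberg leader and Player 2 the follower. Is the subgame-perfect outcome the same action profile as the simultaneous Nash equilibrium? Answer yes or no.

Backward induction with Player 1 moving first.
- T → Player 2 plays Z (best of -1, -5, -5, 9); Player 1 gets -3.
- M → Player 2 plays Y (best of 3, -7, 7, 6); Player 1 gets -5.
- B → Player 2 plays X (best of -4, -3, -6, -5); Player 1 gets 3.
Player 1's induced payoffs are -3, -5, 3, so Player 1 commits to B. Subgame-perfect outcome: (B, X) with payoffs (3, -3).
Now find the simultaneous Nash equilibrium.
Player 1's best replies: W→B; X→M; Y→M; Z→B.
Player 2's best replies: T→Z; M→Y; B→X.
Only (M, Y) has each player best-responding; Nash payoffs (-5, 7).
Sequential outcome (B, X) differs from the Nash profile (M, Y).

no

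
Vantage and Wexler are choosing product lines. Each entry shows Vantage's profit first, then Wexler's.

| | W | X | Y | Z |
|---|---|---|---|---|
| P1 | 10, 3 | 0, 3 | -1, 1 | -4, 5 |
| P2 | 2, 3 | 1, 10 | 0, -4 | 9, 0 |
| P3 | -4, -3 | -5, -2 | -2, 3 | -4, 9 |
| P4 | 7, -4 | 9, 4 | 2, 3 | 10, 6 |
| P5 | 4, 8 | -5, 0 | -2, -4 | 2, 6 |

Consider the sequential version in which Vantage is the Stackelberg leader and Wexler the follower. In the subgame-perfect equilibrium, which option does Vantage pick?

P4

Work backward from Wexler's decision.
- P1: Wexler compares 3, 3, 1, 5 and picks Z; Vantage would get -4.
- P2: Wexler compares 3, 10, -4, 0 and picks X; Vantage would get 1.
- P3: Wexler compares -3, -2, 3, 9 and picks Z; Vantage would get -4.
- P4: Wexler compares -4, 4, 3, 6 and picks Z; Vantage would get 10.
- P5: Wexler compares 8, 0, -4, 6 and picks W; Vantage would get 4.
Vantage's induced payoffs are -4, 1, -4, 10, 4, so Vantage commits to P4. Subgame-perfect outcome: (P4, Z) with payoffs (10, 6).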